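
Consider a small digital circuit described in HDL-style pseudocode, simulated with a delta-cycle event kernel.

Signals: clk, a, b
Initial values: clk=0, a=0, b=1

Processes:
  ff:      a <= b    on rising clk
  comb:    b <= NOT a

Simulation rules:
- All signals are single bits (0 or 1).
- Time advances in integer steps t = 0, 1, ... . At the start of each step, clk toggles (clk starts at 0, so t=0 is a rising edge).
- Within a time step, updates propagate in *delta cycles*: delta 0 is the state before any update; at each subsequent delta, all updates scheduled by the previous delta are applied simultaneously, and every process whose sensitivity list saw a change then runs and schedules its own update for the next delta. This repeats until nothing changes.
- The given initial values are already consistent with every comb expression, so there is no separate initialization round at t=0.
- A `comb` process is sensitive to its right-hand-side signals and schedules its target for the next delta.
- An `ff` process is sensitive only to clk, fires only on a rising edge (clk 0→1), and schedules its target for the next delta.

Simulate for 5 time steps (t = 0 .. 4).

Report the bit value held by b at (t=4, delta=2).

t0.Δ0 a=0 b=1 clk=0
t0.Δ1 a=0 b=1 clk=1
t0.Δ2 a=1 b=1 clk=1
t0.Δ3 a=1 b=0 clk=1
t1.Δ0 a=1 b=0 clk=1
t1.Δ1 a=1 b=0 clk=0
t2.Δ0 a=1 b=0 clk=0
t2.Δ1 a=1 b=0 clk=1
t2.Δ2 a=0 b=0 clk=1
t2.Δ3 a=0 b=1 clk=1
t3.Δ0 a=0 b=1 clk=1
t3.Δ1 a=0 b=1 clk=0
t4.Δ0 a=0 b=1 clk=0
t4.Δ1 a=0 b=1 clk=1
t4.Δ2 a=1 b=1 clk=1
t4.Δ3 a=1 b=0 clk=1

1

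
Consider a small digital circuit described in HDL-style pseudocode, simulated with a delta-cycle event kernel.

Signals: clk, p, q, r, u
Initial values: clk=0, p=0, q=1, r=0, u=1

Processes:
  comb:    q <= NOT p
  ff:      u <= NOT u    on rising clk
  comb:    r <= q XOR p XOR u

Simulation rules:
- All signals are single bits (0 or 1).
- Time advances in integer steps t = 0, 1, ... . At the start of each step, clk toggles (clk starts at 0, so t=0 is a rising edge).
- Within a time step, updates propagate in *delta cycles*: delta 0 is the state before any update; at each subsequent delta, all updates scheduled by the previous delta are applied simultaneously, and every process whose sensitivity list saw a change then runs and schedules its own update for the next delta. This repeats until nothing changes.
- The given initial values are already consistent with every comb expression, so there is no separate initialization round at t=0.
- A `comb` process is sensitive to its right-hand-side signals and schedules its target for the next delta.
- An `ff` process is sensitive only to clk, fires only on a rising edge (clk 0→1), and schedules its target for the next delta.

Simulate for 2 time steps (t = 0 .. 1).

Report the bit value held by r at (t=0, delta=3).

1

t=0 Δ0: p=0 u=1 r=0 q=1 clk=0
  Δ1: clk:0→1
  Δ2: u:1→0
  Δ3: r:0→1
  (3Δ to stable)
t=1 Δ0: p=0 u=0 r=1 q=1 clk=1
  Δ1: clk:1→0
  (1Δ to stable)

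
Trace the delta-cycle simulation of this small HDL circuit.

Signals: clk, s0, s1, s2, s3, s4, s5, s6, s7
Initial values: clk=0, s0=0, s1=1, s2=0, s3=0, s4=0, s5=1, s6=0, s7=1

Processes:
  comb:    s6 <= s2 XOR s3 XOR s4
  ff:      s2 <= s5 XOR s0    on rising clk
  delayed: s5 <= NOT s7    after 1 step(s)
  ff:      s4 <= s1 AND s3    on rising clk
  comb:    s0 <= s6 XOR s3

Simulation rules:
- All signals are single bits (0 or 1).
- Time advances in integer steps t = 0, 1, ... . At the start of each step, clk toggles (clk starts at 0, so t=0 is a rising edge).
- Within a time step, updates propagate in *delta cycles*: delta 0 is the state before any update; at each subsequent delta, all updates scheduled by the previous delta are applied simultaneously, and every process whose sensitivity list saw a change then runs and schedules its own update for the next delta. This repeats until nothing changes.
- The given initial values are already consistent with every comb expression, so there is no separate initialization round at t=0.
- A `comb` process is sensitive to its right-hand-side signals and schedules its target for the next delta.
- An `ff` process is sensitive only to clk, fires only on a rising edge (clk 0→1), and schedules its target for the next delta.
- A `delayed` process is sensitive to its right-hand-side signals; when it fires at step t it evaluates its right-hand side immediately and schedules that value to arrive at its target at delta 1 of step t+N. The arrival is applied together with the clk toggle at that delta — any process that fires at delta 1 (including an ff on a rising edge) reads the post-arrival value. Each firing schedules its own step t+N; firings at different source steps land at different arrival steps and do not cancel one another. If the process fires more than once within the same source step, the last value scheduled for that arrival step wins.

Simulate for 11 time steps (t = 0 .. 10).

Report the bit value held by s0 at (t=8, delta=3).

[bits: s3,s4,s5,s7,s1,s6,s0,clk,s2]
t=0: Δ0=001110000 Δ1=001110010 Δ2=001110011 Δ3=001111011 Δ4=001111111 | 4Δ
t=1: Δ0=001111111 Δ1=001111101 | 1Δ
t=2: Δ0=001111101 Δ1=001111111 Δ2=001111110 Δ3=001110110 Δ4=001110010 | 4Δ
t=3: Δ0=001110010 Δ1=001110000 | 1Δ
t=4: Δ0=001110000 Δ1=001110010 Δ2=001110011 Δ3=001111011 Δ4=001111111 | 4Δ
t=5: Δ0=001111111 Δ1=001111101 | 1Δ
t=6: Δ0=001111101 Δ1=001111111 Δ2=001111110 Δ3=001110110 Δ4=001110010 | 4Δ
t=7: Δ0=001110010 Δ1=001110000 | 1Δ
t=8: Δ0=001110000 Δ1=001110010 Δ2=001110011 Δ3=001111011 Δ4=001111111 | 4Δ
t=9: Δ0=001111111 Δ1=001111101 | 1Δ
t=10: Δ0=001111101 Δ1=001111111 Δ2=001111110 Δ3=001110110 Δ4=001110010 | 4Δ

0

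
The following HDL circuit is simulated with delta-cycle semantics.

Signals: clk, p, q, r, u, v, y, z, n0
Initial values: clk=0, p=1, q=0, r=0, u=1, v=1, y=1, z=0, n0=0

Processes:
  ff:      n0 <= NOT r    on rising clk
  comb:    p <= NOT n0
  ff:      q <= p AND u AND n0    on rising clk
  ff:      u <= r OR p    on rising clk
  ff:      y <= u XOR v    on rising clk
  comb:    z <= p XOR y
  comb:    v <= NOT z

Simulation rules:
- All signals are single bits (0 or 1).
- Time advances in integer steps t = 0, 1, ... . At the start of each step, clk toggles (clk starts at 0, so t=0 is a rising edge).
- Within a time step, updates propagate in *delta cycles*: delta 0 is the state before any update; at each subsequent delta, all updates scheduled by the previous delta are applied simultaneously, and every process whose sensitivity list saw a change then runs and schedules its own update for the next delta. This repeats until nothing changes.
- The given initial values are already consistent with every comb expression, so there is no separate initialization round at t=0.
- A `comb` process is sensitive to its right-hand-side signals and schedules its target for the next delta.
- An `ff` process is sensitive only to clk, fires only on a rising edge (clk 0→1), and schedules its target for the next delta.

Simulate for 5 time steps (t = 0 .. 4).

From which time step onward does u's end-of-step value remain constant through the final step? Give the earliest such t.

2

t=0 Δ0: clk=0 q=0 p=1 r=0 y=1 z=0 n0=0 v=1 u=1
  Δ1: clk:0→1
  Δ2: y:1→0, n0:0→1
  Δ3: p:1→0, z:0→1
  Δ4: z:1→0, v:1→0
  Δ5: v:0→1
  (5Δ to stable)
t=1 Δ0: clk=1 q=0 p=0 r=0 y=0 z=0 n0=1 v=1 u=1
  Δ1: clk:1→0
  (1Δ to stable)
t=2 Δ0: clk=0 q=0 p=0 r=0 y=0 z=0 n0=1 v=1 u=1
  Δ1: clk:0→1
  Δ2: u:1→0
  (2Δ to stable)
t=3 Δ0: clk=1 q=0 p=0 r=0 y=0 z=0 n0=1 v=1 u=0
  Δ1: clk:1→0
  (1Δ to stable)
t=4 Δ0: clk=0 q=0 p=0 r=0 y=0 z=0 n0=1 v=1 u=0
  Δ1: clk:0→1
  Δ2: y:0→1
  Δ3: z:0→1
  Δ4: v:1→0
  (4Δ to stable)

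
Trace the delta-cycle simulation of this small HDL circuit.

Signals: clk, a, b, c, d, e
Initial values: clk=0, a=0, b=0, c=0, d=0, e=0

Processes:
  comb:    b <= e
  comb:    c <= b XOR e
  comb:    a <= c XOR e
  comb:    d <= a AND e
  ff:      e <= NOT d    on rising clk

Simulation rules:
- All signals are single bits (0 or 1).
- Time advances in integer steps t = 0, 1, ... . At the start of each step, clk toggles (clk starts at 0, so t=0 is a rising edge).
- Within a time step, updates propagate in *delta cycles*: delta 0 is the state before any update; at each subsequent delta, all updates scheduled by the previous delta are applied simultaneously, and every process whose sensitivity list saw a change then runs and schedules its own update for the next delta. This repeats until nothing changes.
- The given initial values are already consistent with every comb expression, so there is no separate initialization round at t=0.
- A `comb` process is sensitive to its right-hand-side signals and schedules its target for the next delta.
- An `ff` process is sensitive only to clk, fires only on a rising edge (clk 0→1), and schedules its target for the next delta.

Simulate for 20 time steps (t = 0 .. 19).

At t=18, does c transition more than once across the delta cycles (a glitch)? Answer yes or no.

yes

[bits: b,a,e,c,d,clk]
t=0: Δ0=000000 Δ1=000001 Δ2=001001 Δ3=111101 Δ4=101011 Δ5=111001 Δ6=111011 | 6Δ
t=1: Δ0=111011 Δ1=111010 | 1Δ
t=2: Δ0=111010 Δ1=111011 Δ2=110011 Δ3=000101 Δ4=010001 Δ5=000001 | 5Δ
t=3: Δ0=000001 Δ1=000000 | 1Δ
t=4: Δ0=000000 Δ1=000001 Δ2=001001 Δ3=111101 Δ4=101011 Δ5=111001 Δ6=111011 | 6Δ
t=5: Δ0=111011 Δ1=111010 | 1Δ
t=6: Δ0=111010 Δ1=111011 Δ2=110011 Δ3=000101 Δ4=010001 Δ5=000001 | 5Δ
t=7: Δ0=000001 Δ1=000000 | 1Δ
t=8: Δ0=000000 Δ1=000001 Δ2=001001 Δ3=111101 Δ4=101011 Δ5=111001 Δ6=111011 | 6Δ
t=9: Δ0=111011 Δ1=111010 | 1Δ
t=10: Δ0=111010 Δ1=111011 Δ2=110011 Δ3=000101 Δ4=010001 Δ5=000001 | 5Δ
t=11: Δ0=000001 Δ1=000000 | 1Δ
t=12: Δ0=000000 Δ1=000001 Δ2=001001 Δ3=111101 Δ4=101011 Δ5=111001 Δ6=111011 | 6Δ
t=13: Δ0=111011 Δ1=111010 | 1Δ
t=14: Δ0=111010 Δ1=111011 Δ2=110011 Δ3=000101 Δ4=010001 Δ5=000001 | 5Δ
t=15: Δ0=000001 Δ1=000000 | 1Δ
t=16: Δ0=000000 Δ1=000001 Δ2=001001 Δ3=111101 Δ4=101011 Δ5=111001 Δ6=111011 | 6Δ
t=17: Δ0=111011 Δ1=111010 | 1Δ
t=18: Δ0=111010 Δ1=111011 Δ2=110011 Δ3=000101 Δ4=010001 Δ5=000001 | 5Δ
t=19: Δ0=000001 Δ1=000000 | 1Δ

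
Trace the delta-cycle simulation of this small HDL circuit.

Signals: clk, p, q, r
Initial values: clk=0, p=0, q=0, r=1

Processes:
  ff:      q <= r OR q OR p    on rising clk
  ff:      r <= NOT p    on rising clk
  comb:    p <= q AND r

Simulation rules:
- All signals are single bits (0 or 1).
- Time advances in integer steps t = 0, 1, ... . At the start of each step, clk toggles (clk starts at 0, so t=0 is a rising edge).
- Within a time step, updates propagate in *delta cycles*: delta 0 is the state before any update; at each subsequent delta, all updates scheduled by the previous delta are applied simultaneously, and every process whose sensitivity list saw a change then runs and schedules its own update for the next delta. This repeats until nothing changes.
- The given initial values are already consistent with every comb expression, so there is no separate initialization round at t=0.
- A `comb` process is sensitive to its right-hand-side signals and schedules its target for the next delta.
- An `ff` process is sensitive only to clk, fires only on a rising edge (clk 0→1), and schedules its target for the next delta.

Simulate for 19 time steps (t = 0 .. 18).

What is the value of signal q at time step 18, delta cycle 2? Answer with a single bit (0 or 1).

1

t=0 Δ0: p=0 q=0 r=1 clk=0
  Δ1: clk:0→1
  Δ2: q:0→1
  Δ3: p:0→1
  (3Δ to stable)
t=1 Δ0: p=1 q=1 r=1 clk=1
  Δ1: clk:1→0
  (1Δ to stable)
t=2 Δ0: p=1 q=1 r=1 clk=0
  Δ1: clk:0→1
  Δ2: r:1→0
  Δ3: p:1→0
  (3Δ to stable)
t=3 Δ0: p=0 q=1 r=0 clk=1
  Δ1: clk:1→0
  (1Δ to stable)
t=4 Δ0: p=0 q=1 r=0 clk=0
  Δ1: clk:0→1
  Δ2: r:0→1
  Δ3: p:0→1
  (3Δ to stable)
t=5 Δ0: p=1 q=1 r=1 clk=1
  Δ1: clk:1→0
  (1Δ to stable)
t=6 Δ0: p=1 q=1 r=1 clk=0
  Δ1: clk:0→1
  Δ2: r:1→0
  Δ3: p:1→0
  (3Δ to stable)
t=7 Δ0: p=0 q=1 r=0 clk=1
  Δ1: clk:1→0
  (1Δ to stable)
t=8 Δ0: p=0 q=1 r=0 clk=0
  Δ1: clk:0→1
  Δ2: r:0→1
  Δ3: p:0→1
  (3Δ to stable)
t=9 Δ0: p=1 q=1 r=1 clk=1
  Δ1: clk:1→0
  (1Δ to stable)
t=10 Δ0: p=1 q=1 r=1 clk=0
  Δ1: clk:0→1
  Δ2: r:1→0
  Δ3: p:1→0
  (3Δ to stable)
t=11 Δ0: p=0 q=1 r=0 clk=1
  Δ1: clk:1→0
  (1Δ to stable)
t=12 Δ0: p=0 q=1 r=0 clk=0
  Δ1: clk:0→1
  Δ2: r:0→1
  Δ3: p:0→1
  (3Δ to stable)
t=13 Δ0: p=1 q=1 r=1 clk=1
  Δ1: clk:1→0
  (1Δ to stable)
t=14 Δ0: p=1 q=1 r=1 clk=0
  Δ1: clk:0→1
  Δ2: r:1→0
  Δ3: p:1→0
  (3Δ to stable)
t=15 Δ0: p=0 q=1 r=0 clk=1
  Δ1: clk:1→0
  (1Δ to stable)
t=16 Δ0: p=0 q=1 r=0 clk=0
  Δ1: clk:0→1
  Δ2: r:0→1
  Δ3: p:0→1
  (3Δ to stable)
t=17 Δ0: p=1 q=1 r=1 clk=1
  Δ1: clk:1→0
  (1Δ to stable)
t=18 Δ0: p=1 q=1 r=1 clk=0
  Δ1: clk:0→1
  Δ2: r:1→0
  Δ3: p:1→0
  (3Δ to stable)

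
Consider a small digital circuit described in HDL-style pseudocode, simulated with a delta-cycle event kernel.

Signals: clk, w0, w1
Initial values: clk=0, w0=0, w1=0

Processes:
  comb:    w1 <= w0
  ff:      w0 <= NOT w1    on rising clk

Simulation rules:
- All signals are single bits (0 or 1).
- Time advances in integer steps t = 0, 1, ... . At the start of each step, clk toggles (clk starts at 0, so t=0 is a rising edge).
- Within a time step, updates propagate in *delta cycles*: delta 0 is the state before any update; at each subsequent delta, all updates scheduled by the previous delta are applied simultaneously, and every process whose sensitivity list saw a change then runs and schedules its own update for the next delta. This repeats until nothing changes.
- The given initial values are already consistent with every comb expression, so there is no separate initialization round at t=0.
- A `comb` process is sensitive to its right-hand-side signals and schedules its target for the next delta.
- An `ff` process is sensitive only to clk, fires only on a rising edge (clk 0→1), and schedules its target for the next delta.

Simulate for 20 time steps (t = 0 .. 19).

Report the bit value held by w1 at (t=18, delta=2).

1

t0.Δ0 w1=0 clk=0 w0=0
t0.Δ1 w1=0 clk=1 w0=0
t0.Δ2 w1=0 clk=1 w0=1
t0.Δ3 w1=1 clk=1 w0=1
t1.Δ0 w1=1 clk=1 w0=1
t1.Δ1 w1=1 clk=0 w0=1
t2.Δ0 w1=1 clk=0 w0=1
t2.Δ1 w1=1 clk=1 w0=1
t2.Δ2 w1=1 clk=1 w0=0
t2.Δ3 w1=0 clk=1 w0=0
t3.Δ0 w1=0 clk=1 w0=0
t3.Δ1 w1=0 clk=0 w0=0
t4.Δ0 w1=0 clk=0 w0=0
t4.Δ1 w1=0 clk=1 w0=0
t4.Δ2 w1=0 clk=1 w0=1
t4.Δ3 w1=1 clk=1 w0=1
t5.Δ0 w1=1 clk=1 w0=1
t5.Δ1 w1=1 clk=0 w0=1
t6.Δ0 w1=1 clk=0 w0=1
t6.Δ1 w1=1 clk=1 w0=1
t6.Δ2 w1=1 clk=1 w0=0
t6.Δ3 w1=0 clk=1 w0=0
t7.Δ0 w1=0 clk=1 w0=0
t7.Δ1 w1=0 clk=0 w0=0
t8.Δ0 w1=0 clk=0 w0=0
t8.Δ1 w1=0 clk=1 w0=0
t8.Δ2 w1=0 clk=1 w0=1
t8.Δ3 w1=1 clk=1 w0=1
t9.Δ0 w1=1 clk=1 w0=1
t9.Δ1 w1=1 clk=0 w0=1
t10.Δ0 w1=1 clk=0 w0=1
t10.Δ1 w1=1 clk=1 w0=1
t10.Δ2 w1=1 clk=1 w0=0
t10.Δ3 w1=0 clk=1 w0=0
t11.Δ0 w1=0 clk=1 w0=0
t11.Δ1 w1=0 clk=0 w0=0
t12.Δ0 w1=0 clk=0 w0=0
t12.Δ1 w1=0 clk=1 w0=0
t12.Δ2 w1=0 clk=1 w0=1
t12.Δ3 w1=1 clk=1 w0=1
t13.Δ0 w1=1 clk=1 w0=1
t13.Δ1 w1=1 clk=0 w0=1
t14.Δ0 w1=1 clk=0 w0=1
t14.Δ1 w1=1 clk=1 w0=1
t14.Δ2 w1=1 clk=1 w0=0
t14.Δ3 w1=0 clk=1 w0=0
t15.Δ0 w1=0 clk=1 w0=0
t15.Δ1 w1=0 clk=0 w0=0
t16.Δ0 w1=0 clk=0 w0=0
t16.Δ1 w1=0 clk=1 w0=0
t16.Δ2 w1=0 clk=1 w0=1
t16.Δ3 w1=1 clk=1 w0=1
t17.Δ0 w1=1 clk=1 w0=1
t17.Δ1 w1=1 clk=0 w0=1
t18.Δ0 w1=1 clk=0 w0=1
t18.Δ1 w1=1 clk=1 w0=1
t18.Δ2 w1=1 clk=1 w0=0
t18.Δ3 w1=0 clk=1 w0=0
t19.Δ0 w1=0 clk=1 w0=0
t19.Δ1 w1=0 clk=0 w0=0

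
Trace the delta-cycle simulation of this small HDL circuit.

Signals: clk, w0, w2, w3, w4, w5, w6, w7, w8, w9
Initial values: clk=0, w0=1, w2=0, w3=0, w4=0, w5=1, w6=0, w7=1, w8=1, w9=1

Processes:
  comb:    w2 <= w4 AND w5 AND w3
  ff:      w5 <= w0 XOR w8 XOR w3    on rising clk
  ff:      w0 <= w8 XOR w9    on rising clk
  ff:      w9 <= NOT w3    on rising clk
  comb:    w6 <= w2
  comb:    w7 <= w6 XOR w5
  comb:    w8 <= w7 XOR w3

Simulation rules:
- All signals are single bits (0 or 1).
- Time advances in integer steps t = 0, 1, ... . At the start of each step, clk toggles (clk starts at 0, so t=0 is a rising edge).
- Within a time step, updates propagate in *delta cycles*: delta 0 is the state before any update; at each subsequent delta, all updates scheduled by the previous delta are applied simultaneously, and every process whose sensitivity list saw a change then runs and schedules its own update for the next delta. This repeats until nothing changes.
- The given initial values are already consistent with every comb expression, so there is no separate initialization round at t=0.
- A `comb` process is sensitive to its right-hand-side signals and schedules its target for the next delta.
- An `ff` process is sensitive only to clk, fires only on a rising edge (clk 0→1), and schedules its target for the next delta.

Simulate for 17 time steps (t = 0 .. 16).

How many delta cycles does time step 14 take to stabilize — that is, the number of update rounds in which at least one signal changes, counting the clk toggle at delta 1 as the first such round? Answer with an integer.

t0.Δ0 w7=1 w6=0 w4=0 w3=0 w9=1 w0=1 w8=1 clk=0 w5=1 w2=0
t0.Δ1 w7=1 w6=0 w4=0 w3=0 w9=1 w0=1 w8=1 clk=1 w5=1 w2=0
t0.Δ2 w7=1 w6=0 w4=0 w3=0 w9=1 w0=0 w8=1 clk=1 w5=0 w2=0
t0.Δ3 w7=0 w6=0 w4=0 w3=0 w9=1 w0=0 w8=1 clk=1 w5=0 w2=0
t0.Δ4 w7=0 w6=0 w4=0 w3=0 w9=1 w0=0 w8=0 clk=1 w5=0 w2=0
t1.Δ0 w7=0 w6=0 w4=0 w3=0 w9=1 w0=0 w8=0 clk=1 w5=0 w2=0
t1.Δ1 w7=0 w6=0 w4=0 w3=0 w9=1 w0=0 w8=0 clk=0 w5=0 w2=0
t2.Δ0 w7=0 w6=0 w4=0 w3=0 w9=1 w0=0 w8=0 clk=0 w5=0 w2=0
t2.Δ1 w7=0 w6=0 w4=0 w3=0 w9=1 w0=0 w8=0 clk=1 w5=0 w2=0
t2.Δ2 w7=0 w6=0 w4=0 w3=0 w9=1 w0=1 w8=0 clk=1 w5=0 w2=0
t3.Δ0 w7=0 w6=0 w4=0 w3=0 w9=1 w0=1 w8=0 clk=1 w5=0 w2=0
t3.Δ1 w7=0 w6=0 w4=0 w3=0 w9=1 w0=1 w8=0 clk=0 w5=0 w2=0
t4.Δ0 w7=0 w6=0 w4=0 w3=0 w9=1 w0=1 w8=0 clk=0 w5=0 w2=0
t4.Δ1 w7=0 w6=0 w4=0 w3=0 w9=1 w0=1 w8=0 clk=1 w5=0 w2=0
t4.Δ2 w7=0 w6=0 w4=0 w3=0 w9=1 w0=1 w8=0 clk=1 w5=1 w2=0
t4.Δ3 w7=1 w6=0 w4=0 w3=0 w9=1 w0=1 w8=0 clk=1 w5=1 w2=0
t4.Δ4 w7=1 w6=0 w4=0 w3=0 w9=1 w0=1 w8=1 clk=1 w5=1 w2=0
t5.Δ0 w7=1 w6=0 w4=0 w3=0 w9=1 w0=1 w8=1 clk=1 w5=1 w2=0
t5.Δ1 w7=1 w6=0 w4=0 w3=0 w9=1 w0=1 w8=1 clk=0 w5=1 w2=0
t6.Δ0 w7=1 w6=0 w4=0 w3=0 w9=1 w0=1 w8=1 clk=0 w5=1 w2=0
t6.Δ1 w7=1 w6=0 w4=0 w3=0 w9=1 w0=1 w8=1 clk=1 w5=1 w2=0
t6.Δ2 w7=1 w6=0 w4=0 w3=0 w9=1 w0=0 w8=1 clk=1 w5=0 w2=0
t6.Δ3 w7=0 w6=0 w4=0 w3=0 w9=1 w0=0 w8=1 clk=1 w5=0 w2=0
t6.Δ4 w7=0 w6=0 w4=0 w3=0 w9=1 w0=0 w8=0 clk=1 w5=0 w2=0
t7.Δ0 w7=0 w6=0 w4=0 w3=0 w9=1 w0=0 w8=0 clk=1 w5=0 w2=0
t7.Δ1 w7=0 w6=0 w4=0 w3=0 w9=1 w0=0 w8=0 clk=0 w5=0 w2=0
t8.Δ0 w7=0 w6=0 w4=0 w3=0 w9=1 w0=0 w8=0 clk=0 w5=0 w2=0
t8.Δ1 w7=0 w6=0 w4=0 w3=0 w9=1 w0=0 w8=0 clk=1 w5=0 w2=0
t8.Δ2 w7=0 w6=0 w4=0 w3=0 w9=1 w0=1 w8=0 clk=1 w5=0 w2=0
t9.Δ0 w7=0 w6=0 w4=0 w3=0 w9=1 w0=1 w8=0 clk=1 w5=0 w2=0
t9.Δ1 w7=0 w6=0 w4=0 w3=0 w9=1 w0=1 w8=0 clk=0 w5=0 w2=0
t10.Δ0 w7=0 w6=0 w4=0 w3=0 w9=1 w0=1 w8=0 clk=0 w5=0 w2=0
t10.Δ1 w7=0 w6=0 w4=0 w3=0 w9=1 w0=1 w8=0 clk=1 w5=0 w2=0
t10.Δ2 w7=0 w6=0 w4=0 w3=0 w9=1 w0=1 w8=0 clk=1 w5=1 w2=0
t10.Δ3 w7=1 w6=0 w4=0 w3=0 w9=1 w0=1 w8=0 clk=1 w5=1 w2=0
t10.Δ4 w7=1 w6=0 w4=0 w3=0 w9=1 w0=1 w8=1 clk=1 w5=1 w2=0
t11.Δ0 w7=1 w6=0 w4=0 w3=0 w9=1 w0=1 w8=1 clk=1 w5=1 w2=0
t11.Δ1 w7=1 w6=0 w4=0 w3=0 w9=1 w0=1 w8=1 clk=0 w5=1 w2=0
t12.Δ0 w7=1 w6=0 w4=0 w3=0 w9=1 w0=1 w8=1 clk=0 w5=1 w2=0
t12.Δ1 w7=1 w6=0 w4=0 w3=0 w9=1 w0=1 w8=1 clk=1 w5=1 w2=0
t12.Δ2 w7=1 w6=0 w4=0 w3=0 w9=1 w0=0 w8=1 clk=1 w5=0 w2=0
t12.Δ3 w7=0 w6=0 w4=0 w3=0 w9=1 w0=0 w8=1 clk=1 w5=0 w2=0
t12.Δ4 w7=0 w6=0 w4=0 w3=0 w9=1 w0=0 w8=0 clk=1 w5=0 w2=0
t13.Δ0 w7=0 w6=0 w4=0 w3=0 w9=1 w0=0 w8=0 clk=1 w5=0 w2=0
t13.Δ1 w7=0 w6=0 w4=0 w3=0 w9=1 w0=0 w8=0 clk=0 w5=0 w2=0
t14.Δ0 w7=0 w6=0 w4=0 w3=0 w9=1 w0=0 w8=0 clk=0 w5=0 w2=0
t14.Δ1 w7=0 w6=0 w4=0 w3=0 w9=1 w0=0 w8=0 clk=1 w5=0 w2=0
t14.Δ2 w7=0 w6=0 w4=0 w3=0 w9=1 w0=1 w8=0 clk=1 w5=0 w2=0
t15.Δ0 w7=0 w6=0 w4=0 w3=0 w9=1 w0=1 w8=0 clk=1 w5=0 w2=0
t15.Δ1 w7=0 w6=0 w4=0 w3=0 w9=1 w0=1 w8=0 clk=0 w5=0 w2=0
t16.Δ0 w7=0 w6=0 w4=0 w3=0 w9=1 w0=1 w8=0 clk=0 w5=0 w2=0
t16.Δ1 w7=0 w6=0 w4=0 w3=0 w9=1 w0=1 w8=0 clk=1 w5=0 w2=0
t16.Δ2 w7=0 w6=0 w4=0 w3=0 w9=1 w0=1 w8=0 clk=1 w5=1 w2=0
t16.Δ3 w7=1 w6=0 w4=0 w3=0 w9=1 w0=1 w8=0 clk=1 w5=1 w2=0
t16.Δ4 w7=1 w6=0 w4=0 w3=0 w9=1 w0=1 w8=1 clk=1 w5=1 w2=0

2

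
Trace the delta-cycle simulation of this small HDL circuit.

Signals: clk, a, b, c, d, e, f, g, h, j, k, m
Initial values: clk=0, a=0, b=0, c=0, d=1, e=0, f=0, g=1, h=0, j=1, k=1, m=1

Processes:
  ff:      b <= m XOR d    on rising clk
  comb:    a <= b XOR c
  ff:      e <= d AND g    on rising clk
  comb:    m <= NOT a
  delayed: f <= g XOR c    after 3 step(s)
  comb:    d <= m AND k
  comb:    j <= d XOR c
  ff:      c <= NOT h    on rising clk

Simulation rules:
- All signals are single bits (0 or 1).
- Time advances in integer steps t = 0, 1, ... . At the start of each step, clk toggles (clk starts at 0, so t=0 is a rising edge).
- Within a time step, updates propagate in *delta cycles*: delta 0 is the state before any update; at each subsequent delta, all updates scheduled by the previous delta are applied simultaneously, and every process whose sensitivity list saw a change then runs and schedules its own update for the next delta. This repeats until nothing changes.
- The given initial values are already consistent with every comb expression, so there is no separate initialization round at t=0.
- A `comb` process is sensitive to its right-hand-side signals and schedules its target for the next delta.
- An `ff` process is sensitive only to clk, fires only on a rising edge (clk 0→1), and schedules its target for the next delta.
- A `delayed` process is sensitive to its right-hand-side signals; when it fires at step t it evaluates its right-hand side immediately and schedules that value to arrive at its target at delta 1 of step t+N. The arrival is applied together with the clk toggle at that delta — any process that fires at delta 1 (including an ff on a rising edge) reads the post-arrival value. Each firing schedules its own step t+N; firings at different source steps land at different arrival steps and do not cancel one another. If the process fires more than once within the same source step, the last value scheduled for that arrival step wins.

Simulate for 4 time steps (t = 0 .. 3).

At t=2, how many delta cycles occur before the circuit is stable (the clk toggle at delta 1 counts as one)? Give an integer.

t=0 Δ0: d=1 g=1 c=0 j=1 f=0 clk=0 e=0 h=0 m=1 a=0 b=0 k=1
  Δ1: clk:0→1
  Δ2: c:0→1, e:0→1
  Δ3: j:1→0, a:0→1
  Δ4: m:1→0
  Δ5: d:1→0
  Δ6: j:0→1
  (6Δ to stable)
t=1 Δ0: d=0 g=1 c=1 j=1 f=0 clk=1 e=1 h=0 m=0 a=1 b=0 k=1
  Δ1: clk:1→0
  (1Δ to stable)
t=2 Δ0: d=0 g=1 c=1 j=1 f=0 clk=0 e=1 h=0 m=0 a=1 b=0 k=1
  Δ1: clk:0→1
  Δ2: e:1→0
  (2Δ to stable)
t=3 Δ0: d=0 g=1 c=1 j=1 f=0 clk=1 e=0 h=0 m=0 a=1 b=0 k=1
  Δ1: clk:1→0
  (1Δ to stable)

2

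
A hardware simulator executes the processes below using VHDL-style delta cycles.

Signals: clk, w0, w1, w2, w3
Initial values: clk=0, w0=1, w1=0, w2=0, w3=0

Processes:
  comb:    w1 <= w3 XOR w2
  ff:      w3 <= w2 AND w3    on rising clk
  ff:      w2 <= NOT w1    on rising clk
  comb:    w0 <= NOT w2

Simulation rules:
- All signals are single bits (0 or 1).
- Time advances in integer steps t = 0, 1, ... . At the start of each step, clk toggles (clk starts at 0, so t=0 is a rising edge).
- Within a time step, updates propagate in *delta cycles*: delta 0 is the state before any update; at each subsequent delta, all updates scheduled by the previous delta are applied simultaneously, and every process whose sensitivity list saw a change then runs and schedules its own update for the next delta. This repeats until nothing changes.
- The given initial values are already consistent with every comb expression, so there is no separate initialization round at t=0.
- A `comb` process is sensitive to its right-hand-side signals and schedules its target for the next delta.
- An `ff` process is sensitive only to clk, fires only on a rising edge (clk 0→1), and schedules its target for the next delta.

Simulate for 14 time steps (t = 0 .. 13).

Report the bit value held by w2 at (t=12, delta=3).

1

t0.Δ0 w2=0 w3=0 clk=0 w1=0 w0=1
t0.Δ1 w2=0 w3=0 clk=1 w1=0 w0=1
t0.Δ2 w2=1 w3=0 clk=1 w1=0 w0=1
t0.Δ3 w2=1 w3=0 clk=1 w1=1 w0=0
t1.Δ0 w2=1 w3=0 clk=1 w1=1 w0=0
t1.Δ1 w2=1 w3=0 clk=0 w1=1 w0=0
t2.Δ0 w2=1 w3=0 clk=0 w1=1 w0=0
t2.Δ1 w2=1 w3=0 clk=1 w1=1 w0=0
t2.Δ2 w2=0 w3=0 clk=1 w1=1 w0=0
t2.Δ3 w2=0 w3=0 clk=1 w1=0 w0=1
t3.Δ0 w2=0 w3=0 clk=1 w1=0 w0=1
t3.Δ1 w2=0 w3=0 clk=0 w1=0 w0=1
t4.Δ0 w2=0 w3=0 clk=0 w1=0 w0=1
t4.Δ1 w2=0 w3=0 clk=1 w1=0 w0=1
t4.Δ2 w2=1 w3=0 clk=1 w1=0 w0=1
t4.Δ3 w2=1 w3=0 clk=1 w1=1 w0=0
t5.Δ0 w2=1 w3=0 clk=1 w1=1 w0=0
t5.Δ1 w2=1 w3=0 clk=0 w1=1 w0=0
t6.Δ0 w2=1 w3=0 clk=0 w1=1 w0=0
t6.Δ1 w2=1 w3=0 clk=1 w1=1 w0=0
t6.Δ2 w2=0 w3=0 clk=1 w1=1 w0=0
t6.Δ3 w2=0 w3=0 clk=1 w1=0 w0=1
t7.Δ0 w2=0 w3=0 clk=1 w1=0 w0=1
t7.Δ1 w2=0 w3=0 clk=0 w1=0 w0=1
t8.Δ0 w2=0 w3=0 clk=0 w1=0 w0=1
t8.Δ1 w2=0 w3=0 clk=1 w1=0 w0=1
t8.Δ2 w2=1 w3=0 clk=1 w1=0 w0=1
t8.Δ3 w2=1 w3=0 clk=1 w1=1 w0=0
t9.Δ0 w2=1 w3=0 clk=1 w1=1 w0=0
t9.Δ1 w2=1 w3=0 clk=0 w1=1 w0=0
t10.Δ0 w2=1 w3=0 clk=0 w1=1 w0=0
t10.Δ1 w2=1 w3=0 clk=1 w1=1 w0=0
t10.Δ2 w2=0 w3=0 clk=1 w1=1 w0=0
t10.Δ3 w2=0 w3=0 clk=1 w1=0 w0=1
t11.Δ0 w2=0 w3=0 clk=1 w1=0 w0=1
t11.Δ1 w2=0 w3=0 clk=0 w1=0 w0=1
t12.Δ0 w2=0 w3=0 clk=0 w1=0 w0=1
t12.Δ1 w2=0 w3=0 clk=1 w1=0 w0=1
t12.Δ2 w2=1 w3=0 clk=1 w1=0 w0=1
t12.Δ3 w2=1 w3=0 clk=1 w1=1 w0=0
t13.Δ0 w2=1 w3=0 clk=1 w1=1 w0=0
t13.Δ1 w2=1 w3=0 clk=0 w1=1 w0=0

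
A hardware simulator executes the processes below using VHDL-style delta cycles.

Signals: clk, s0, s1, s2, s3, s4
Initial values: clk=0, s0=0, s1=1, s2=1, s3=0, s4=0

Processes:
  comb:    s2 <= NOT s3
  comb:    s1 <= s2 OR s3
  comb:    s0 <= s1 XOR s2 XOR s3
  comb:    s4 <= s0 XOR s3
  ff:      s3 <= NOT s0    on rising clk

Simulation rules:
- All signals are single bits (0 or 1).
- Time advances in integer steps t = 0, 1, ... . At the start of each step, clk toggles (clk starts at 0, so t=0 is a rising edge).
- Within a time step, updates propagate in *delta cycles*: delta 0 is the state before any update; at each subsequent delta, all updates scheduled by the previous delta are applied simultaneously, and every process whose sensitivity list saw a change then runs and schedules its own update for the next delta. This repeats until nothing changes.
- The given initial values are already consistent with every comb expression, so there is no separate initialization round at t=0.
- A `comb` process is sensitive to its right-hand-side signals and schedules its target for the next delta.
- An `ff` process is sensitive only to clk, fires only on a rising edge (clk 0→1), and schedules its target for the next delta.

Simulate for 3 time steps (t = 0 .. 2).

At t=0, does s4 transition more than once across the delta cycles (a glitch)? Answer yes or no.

yes

t0.Δ0 s1=1 s2=1 s0=0 s3=0 s4=0 clk=0
t0.Δ1 s1=1 s2=1 s0=0 s3=0 s4=0 clk=1
t0.Δ2 s1=1 s2=1 s0=0 s3=1 s4=0 clk=1
t0.Δ3 s1=1 s2=0 s0=1 s3=1 s4=1 clk=1
t0.Δ4 s1=1 s2=0 s0=0 s3=1 s4=0 clk=1
t0.Δ5 s1=1 s2=0 s0=0 s3=1 s4=1 clk=1
t1.Δ0 s1=1 s2=0 s0=0 s3=1 s4=1 clk=1
t1.Δ1 s1=1 s2=0 s0=0 s3=1 s4=1 clk=0
t2.Δ0 s1=1 s2=0 s0=0 s3=1 s4=1 clk=0
t2.Δ1 s1=1 s2=0 s0=0 s3=1 s4=1 clk=1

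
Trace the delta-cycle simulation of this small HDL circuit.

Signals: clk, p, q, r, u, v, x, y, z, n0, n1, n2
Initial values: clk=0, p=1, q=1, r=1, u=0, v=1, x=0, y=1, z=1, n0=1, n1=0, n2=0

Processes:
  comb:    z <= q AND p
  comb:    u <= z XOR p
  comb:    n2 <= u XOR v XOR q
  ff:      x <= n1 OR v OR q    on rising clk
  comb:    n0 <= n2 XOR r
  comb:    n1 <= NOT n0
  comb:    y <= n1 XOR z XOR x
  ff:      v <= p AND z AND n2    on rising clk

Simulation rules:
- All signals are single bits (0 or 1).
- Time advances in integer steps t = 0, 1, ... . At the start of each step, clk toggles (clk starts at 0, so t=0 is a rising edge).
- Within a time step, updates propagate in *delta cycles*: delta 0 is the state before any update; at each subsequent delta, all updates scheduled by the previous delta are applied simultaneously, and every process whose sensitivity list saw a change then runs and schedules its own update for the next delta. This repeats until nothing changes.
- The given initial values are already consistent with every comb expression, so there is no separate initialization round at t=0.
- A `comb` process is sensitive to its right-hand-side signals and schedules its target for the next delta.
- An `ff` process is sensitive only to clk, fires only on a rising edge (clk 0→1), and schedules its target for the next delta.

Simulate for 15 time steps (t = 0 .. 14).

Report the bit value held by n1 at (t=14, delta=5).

t0.Δ0 clk=0 y=1 p=1 n0=1 v=1 q=1 z=1 n2=0 x=0 r=1 n1=0 u=0
t0.Δ1 clk=1 y=1 p=1 n0=1 v=1 q=1 z=1 n2=0 x=0 r=1 n1=0 u=0
t0.Δ2 clk=1 y=1 p=1 n0=1 v=0 q=1 z=1 n2=0 x=1 r=1 n1=0 u=0
t0.Δ3 clk=1 y=0 p=1 n0=1 v=0 q=1 z=1 n2=1 x=1 r=1 n1=0 u=0
t0.Δ4 clk=1 y=0 p=1 n0=0 v=0 q=1 z=1 n2=1 x=1 r=1 n1=0 u=0
t0.Δ5 clk=1 y=0 p=1 n0=0 v=0 q=1 z=1 n2=1 x=1 r=1 n1=1 u=0
t0.Δ6 clk=1 y=1 p=1 n0=0 v=0 q=1 z=1 n2=1 x=1 r=1 n1=1 u=0
t1.Δ0 clk=1 y=1 p=1 n0=0 v=0 q=1 z=1 n2=1 x=1 r=1 n1=1 u=0
t1.Δ1 clk=0 y=1 p=1 n0=0 v=0 q=1 z=1 n2=1 x=1 r=1 n1=1 u=0
t2.Δ0 clk=0 y=1 p=1 n0=0 v=0 q=1 z=1 n2=1 x=1 r=1 n1=1 u=0
t2.Δ1 clk=1 y=1 p=1 n0=0 v=0 q=1 z=1 n2=1 x=1 r=1 n1=1 u=0
t2.Δ2 clk=1 y=1 p=1 n0=0 v=1 q=1 z=1 n2=1 x=1 r=1 n1=1 u=0
t2.Δ3 clk=1 y=1 p=1 n0=0 v=1 q=1 z=1 n2=0 x=1 r=1 n1=1 u=0
t2.Δ4 clk=1 y=1 p=1 n0=1 v=1 q=1 z=1 n2=0 x=1 r=1 n1=1 u=0
t2.Δ5 clk=1 y=1 p=1 n0=1 v=1 q=1 z=1 n2=0 x=1 r=1 n1=0 u=0
t2.Δ6 clk=1 y=0 p=1 n0=1 v=1 q=1 z=1 n2=0 x=1 r=1 n1=0 u=0
t3.Δ0 clk=1 y=0 p=1 n0=1 v=1 q=1 z=1 n2=0 x=1 r=1 n1=0 u=0
t3.Δ1 clk=0 y=0 p=1 n0=1 v=1 q=1 z=1 n2=0 x=1 r=1 n1=0 u=0
t4.Δ0 clk=0 y=0 p=1 n0=1 v=1 q=1 z=1 n2=0 x=1 r=1 n1=0 u=0
t4.Δ1 clk=1 y=0 p=1 n0=1 v=1 q=1 z=1 n2=0 x=1 r=1 n1=0 u=0
t4.Δ2 clk=1 y=0 p=1 n0=1 v=0 q=1 z=1 n2=0 x=1 r=1 n1=0 u=0
t4.Δ3 clk=1 y=0 p=1 n0=1 v=0 q=1 z=1 n2=1 x=1 r=1 n1=0 u=0
t4.Δ4 clk=1 y=0 p=1 n0=0 v=0 q=1 z=1 n2=1 x=1 r=1 n1=0 u=0
t4.Δ5 clk=1 y=0 p=1 n0=0 v=0 q=1 z=1 n2=1 x=1 r=1 n1=1 u=0
t4.Δ6 clk=1 y=1 p=1 n0=0 v=0 q=1 z=1 n2=1 x=1 r=1 n1=1 u=0
t5.Δ0 clk=1 y=1 p=1 n0=0 v=0 q=1 z=1 n2=1 x=1 r=1 n1=1 u=0
t5.Δ1 clk=0 y=1 p=1 n0=0 v=0 q=1 z=1 n2=1 x=1 r=1 n1=1 u=0
t6.Δ0 clk=0 y=1 p=1 n0=0 v=0 q=1 z=1 n2=1 x=1 r=1 n1=1 u=0
t6.Δ1 clk=1 y=1 p=1 n0=0 v=0 q=1 z=1 n2=1 x=1 r=1 n1=1 u=0
t6.Δ2 clk=1 y=1 p=1 n0=0 v=1 q=1 z=1 n2=1 x=1 r=1 n1=1 u=0
t6.Δ3 clk=1 y=1 p=1 n0=0 v=1 q=1 z=1 n2=0 x=1 r=1 n1=1 u=0
t6.Δ4 clk=1 y=1 p=1 n0=1 v=1 q=1 z=1 n2=0 x=1 r=1 n1=1 u=0
t6.Δ5 clk=1 y=1 p=1 n0=1 v=1 q=1 z=1 n2=0 x=1 r=1 n1=0 u=0
t6.Δ6 clk=1 y=0 p=1 n0=1 v=1 q=1 z=1 n2=0 x=1 r=1 n1=0 u=0
t7.Δ0 clk=1 y=0 p=1 n0=1 v=1 q=1 z=1 n2=0 x=1 r=1 n1=0 u=0
t7.Δ1 clk=0 y=0 p=1 n0=1 v=1 q=1 z=1 n2=0 x=1 r=1 n1=0 u=0
t8.Δ0 clk=0 y=0 p=1 n0=1 v=1 q=1 z=1 n2=0 x=1 r=1 n1=0 u=0
t8.Δ1 clk=1 y=0 p=1 n0=1 v=1 q=1 z=1 n2=0 x=1 r=1 n1=0 u=0
t8.Δ2 clk=1 y=0 p=1 n0=1 v=0 q=1 z=1 n2=0 x=1 r=1 n1=0 u=0
t8.Δ3 clk=1 y=0 p=1 n0=1 v=0 q=1 z=1 n2=1 x=1 r=1 n1=0 u=0
t8.Δ4 clk=1 y=0 p=1 n0=0 v=0 q=1 z=1 n2=1 x=1 r=1 n1=0 u=0
t8.Δ5 clk=1 y=0 p=1 n0=0 v=0 q=1 z=1 n2=1 x=1 r=1 n1=1 u=0
t8.Δ6 clk=1 y=1 p=1 n0=0 v=0 q=1 z=1 n2=1 x=1 r=1 n1=1 u=0
t9.Δ0 clk=1 y=1 p=1 n0=0 v=0 q=1 z=1 n2=1 x=1 r=1 n1=1 u=0
t9.Δ1 clk=0 y=1 p=1 n0=0 v=0 q=1 z=1 n2=1 x=1 r=1 n1=1 u=0
t10.Δ0 clk=0 y=1 p=1 n0=0 v=0 q=1 z=1 n2=1 x=1 r=1 n1=1 u=0
t10.Δ1 clk=1 y=1 p=1 n0=0 v=0 q=1 z=1 n2=1 x=1 r=1 n1=1 u=0
t10.Δ2 clk=1 y=1 p=1 n0=0 v=1 q=1 z=1 n2=1 x=1 r=1 n1=1 u=0
t10.Δ3 clk=1 y=1 p=1 n0=0 v=1 q=1 z=1 n2=0 x=1 r=1 n1=1 u=0
t10.Δ4 clk=1 y=1 p=1 n0=1 v=1 q=1 z=1 n2=0 x=1 r=1 n1=1 u=0
t10.Δ5 clk=1 y=1 p=1 n0=1 v=1 q=1 z=1 n2=0 x=1 r=1 n1=0 u=0
t10.Δ6 clk=1 y=0 p=1 n0=1 v=1 q=1 z=1 n2=0 x=1 r=1 n1=0 u=0
t11.Δ0 clk=1 y=0 p=1 n0=1 v=1 q=1 z=1 n2=0 x=1 r=1 n1=0 u=0
t11.Δ1 clk=0 y=0 p=1 n0=1 v=1 q=1 z=1 n2=0 x=1 r=1 n1=0 u=0
t12.Δ0 clk=0 y=0 p=1 n0=1 v=1 q=1 z=1 n2=0 x=1 r=1 n1=0 u=0
t12.Δ1 clk=1 y=0 p=1 n0=1 v=1 q=1 z=1 n2=0 x=1 r=1 n1=0 u=0
t12.Δ2 clk=1 y=0 p=1 n0=1 v=0 q=1 z=1 n2=0 x=1 r=1 n1=0 u=0
t12.Δ3 clk=1 y=0 p=1 n0=1 v=0 q=1 z=1 n2=1 x=1 r=1 n1=0 u=0
t12.Δ4 clk=1 y=0 p=1 n0=0 v=0 q=1 z=1 n2=1 x=1 r=1 n1=0 u=0
t12.Δ5 clk=1 y=0 p=1 n0=0 v=0 q=1 z=1 n2=1 x=1 r=1 n1=1 u=0
t12.Δ6 clk=1 y=1 p=1 n0=0 v=0 q=1 z=1 n2=1 x=1 r=1 n1=1 u=0
t13.Δ0 clk=1 y=1 p=1 n0=0 v=0 q=1 z=1 n2=1 x=1 r=1 n1=1 u=0
t13.Δ1 clk=0 y=1 p=1 n0=0 v=0 q=1 z=1 n2=1 x=1 r=1 n1=1 u=0
t14.Δ0 clk=0 y=1 p=1 n0=0 v=0 q=1 z=1 n2=1 x=1 r=1 n1=1 u=0
t14.Δ1 clk=1 y=1 p=1 n0=0 v=0 q=1 z=1 n2=1 x=1 r=1 n1=1 u=0
t14.Δ2 clk=1 y=1 p=1 n0=0 v=1 q=1 z=1 n2=1 x=1 r=1 n1=1 u=0
t14.Δ3 clk=1 y=1 p=1 n0=0 v=1 q=1 z=1 n2=0 x=1 r=1 n1=1 u=0
t14.Δ4 clk=1 y=1 p=1 n0=1 v=1 q=1 z=1 n2=0 x=1 r=1 n1=1 u=0
t14.Δ5 clk=1 y=1 p=1 n0=1 v=1 q=1 z=1 n2=0 x=1 r=1 n1=0 u=0
t14.Δ6 clk=1 y=0 p=1 n0=1 v=1 q=1 z=1 n2=0 x=1 r=1 n1=0 u=0

0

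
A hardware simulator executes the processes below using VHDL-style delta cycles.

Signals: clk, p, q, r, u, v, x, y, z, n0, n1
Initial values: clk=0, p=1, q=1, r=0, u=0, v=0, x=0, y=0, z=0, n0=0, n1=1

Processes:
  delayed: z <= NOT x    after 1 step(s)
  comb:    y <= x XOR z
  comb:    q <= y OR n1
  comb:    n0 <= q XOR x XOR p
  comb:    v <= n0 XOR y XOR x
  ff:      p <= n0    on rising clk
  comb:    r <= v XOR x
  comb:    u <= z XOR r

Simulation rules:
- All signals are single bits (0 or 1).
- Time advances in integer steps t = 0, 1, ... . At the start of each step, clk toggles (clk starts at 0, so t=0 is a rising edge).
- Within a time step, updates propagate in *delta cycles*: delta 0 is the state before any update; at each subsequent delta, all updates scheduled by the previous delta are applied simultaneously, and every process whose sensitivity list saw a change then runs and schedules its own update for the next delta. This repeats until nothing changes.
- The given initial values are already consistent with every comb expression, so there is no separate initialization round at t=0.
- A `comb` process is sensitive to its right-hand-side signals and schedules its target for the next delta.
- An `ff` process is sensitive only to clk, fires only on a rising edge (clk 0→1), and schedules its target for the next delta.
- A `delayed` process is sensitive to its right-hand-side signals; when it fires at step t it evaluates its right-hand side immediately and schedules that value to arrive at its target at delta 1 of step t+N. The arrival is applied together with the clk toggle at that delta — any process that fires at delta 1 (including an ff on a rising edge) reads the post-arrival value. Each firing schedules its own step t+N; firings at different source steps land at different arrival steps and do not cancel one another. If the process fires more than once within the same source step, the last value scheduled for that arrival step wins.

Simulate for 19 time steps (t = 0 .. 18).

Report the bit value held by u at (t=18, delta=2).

1

t0.Δ0 z=0 n1=1 r=0 v=0 y=0 p=1 x=0 n0=0 u=0 clk=0 q=1
t0.Δ1 z=0 n1=1 r=0 v=0 y=0 p=1 x=0 n0=0 u=0 clk=1 q=1
t0.Δ2 z=0 n1=1 r=0 v=0 y=0 p=0 x=0 n0=0 u=0 clk=1 q=1
t0.Δ3 z=0 n1=1 r=0 v=0 y=0 p=0 x=0 n0=1 u=0 clk=1 q=1
t0.Δ4 z=0 n1=1 r=0 v=1 y=0 p=0 x=0 n0=1 u=0 clk=1 q=1
t0.Δ5 z=0 n1=1 r=1 v=1 y=0 p=0 x=0 n0=1 u=0 clk=1 q=1
t0.Δ6 z=0 n1=1 r=1 v=1 y=0 p=0 x=0 n0=1 u=1 clk=1 q=1
t1.Δ0 z=0 n1=1 r=1 v=1 y=0 p=0 x=0 n0=1 u=1 clk=1 q=1
t1.Δ1 z=0 n1=1 r=1 v=1 y=0 p=0 x=0 n0=1 u=1 clk=0 q=1
t2.Δ0 z=0 n1=1 r=1 v=1 y=0 p=0 x=0 n0=1 u=1 clk=0 q=1
t2.Δ1 z=0 n1=1 r=1 v=1 y=0 p=0 x=0 n0=1 u=1 clk=1 q=1
t2.Δ2 z=0 n1=1 r=1 v=1 y=0 p=1 x=0 n0=1 u=1 clk=1 q=1
t2.Δ3 z=0 n1=1 r=1 v=1 y=0 p=1 x=0 n0=0 u=1 clk=1 q=1
t2.Δ4 z=0 n1=1 r=1 v=0 y=0 p=1 x=0 n0=0 u=1 clk=1 q=1
t2.Δ5 z=0 n1=1 r=0 v=0 y=0 p=1 x=0 n0=0 u=1 clk=1 q=1
t2.Δ6 z=0 n1=1 r=0 v=0 y=0 p=1 x=0 n0=0 u=0 clk=1 q=1
t3.Δ0 z=0 n1=1 r=0 v=0 y=0 p=1 x=0 n0=0 u=0 clk=1 q=1
t3.Δ1 z=0 n1=1 r=0 v=0 y=0 p=1 x=0 n0=0 u=0 clk=0 q=1
t4.Δ0 z=0 n1=1 r=0 v=0 y=0 p=1 x=0 n0=0 u=0 clk=0 q=1
t4.Δ1 z=0 n1=1 r=0 v=0 y=0 p=1 x=0 n0=0 u=0 clk=1 q=1
t4.Δ2 z=0 n1=1 r=0 v=0 y=0 p=0 x=0 n0=0 u=0 clk=1 q=1
t4.Δ3 z=0 n1=1 r=0 v=0 y=0 p=0 x=0 n0=1 u=0 clk=1 q=1
t4.Δ4 z=0 n1=1 r=0 v=1 y=0 p=0 x=0 n0=1 u=0 clk=1 q=1
t4.Δ5 z=0 n1=1 r=1 v=1 y=0 p=0 x=0 n0=1 u=0 clk=1 q=1
t4.Δ6 z=0 n1=1 r=1 v=1 y=0 p=0 x=0 n0=1 u=1 clk=1 q=1
t5.Δ0 z=0 n1=1 r=1 v=1 y=0 p=0 x=0 n0=1 u=1 clk=1 q=1
t5.Δ1 z=0 n1=1 r=1 v=1 y=0 p=0 x=0 n0=1 u=1 clk=0 q=1
t6.Δ0 z=0 n1=1 r=1 v=1 y=0 p=0 x=0 n0=1 u=1 clk=0 q=1
t6.Δ1 z=0 n1=1 r=1 v=1 y=0 p=0 x=0 n0=1 u=1 clk=1 q=1
t6.Δ2 z=0 n1=1 r=1 v=1 y=0 p=1 x=0 n0=1 u=1 clk=1 q=1
t6.Δ3 z=0 n1=1 r=1 v=1 y=0 p=1 x=0 n0=0 u=1 clk=1 q=1
t6.Δ4 z=0 n1=1 r=1 v=0 y=0 p=1 x=0 n0=0 u=1 clk=1 q=1
t6.Δ5 z=0 n1=1 r=0 v=0 y=0 p=1 x=0 n0=0 u=1 clk=1 q=1
t6.Δ6 z=0 n1=1 r=0 v=0 y=0 p=1 x=0 n0=0 u=0 clk=1 q=1
t7.Δ0 z=0 n1=1 r=0 v=0 y=0 p=1 x=0 n0=0 u=0 clk=1 q=1
t7.Δ1 z=0 n1=1 r=0 v=0 y=0 p=1 x=0 n0=0 u=0 clk=0 q=1
t8.Δ0 z=0 n1=1 r=0 v=0 y=0 p=1 x=0 n0=0 u=0 clk=0 q=1
t8.Δ1 z=0 n1=1 r=0 v=0 y=0 p=1 x=0 n0=0 u=0 clk=1 q=1
t8.Δ2 z=0 n1=1 r=0 v=0 y=0 p=0 x=0 n0=0 u=0 clk=1 q=1
t8.Δ3 z=0 n1=1 r=0 v=0 y=0 p=0 x=0 n0=1 u=0 clk=1 q=1
t8.Δ4 z=0 n1=1 r=0 v=1 y=0 p=0 x=0 n0=1 u=0 clk=1 q=1
t8.Δ5 z=0 n1=1 r=1 v=1 y=0 p=0 x=0 n0=1 u=0 clk=1 q=1
t8.Δ6 z=0 n1=1 r=1 v=1 y=0 p=0 x=0 n0=1 u=1 clk=1 q=1
t9.Δ0 z=0 n1=1 r=1 v=1 y=0 p=0 x=0 n0=1 u=1 clk=1 q=1
t9.Δ1 z=0 n1=1 r=1 v=1 y=0 p=0 x=0 n0=1 u=1 clk=0 q=1
t10.Δ0 z=0 n1=1 r=1 v=1 y=0 p=0 x=0 n0=1 u=1 clk=0 q=1
t10.Δ1 z=0 n1=1 r=1 v=1 y=0 p=0 x=0 n0=1 u=1 clk=1 q=1
t10.Δ2 z=0 n1=1 r=1 v=1 y=0 p=1 x=0 n0=1 u=1 clk=1 q=1
t10.Δ3 z=0 n1=1 r=1 v=1 y=0 p=1 x=0 n0=0 u=1 clk=1 q=1
t10.Δ4 z=0 n1=1 r=1 v=0 y=0 p=1 x=0 n0=0 u=1 clk=1 q=1
t10.Δ5 z=0 n1=1 r=0 v=0 y=0 p=1 x=0 n0=0 u=1 clk=1 q=1
t10.Δ6 z=0 n1=1 r=0 v=0 y=0 p=1 x=0 n0=0 u=0 clk=1 q=1
t11.Δ0 z=0 n1=1 r=0 v=0 y=0 p=1 x=0 n0=0 u=0 clk=1 q=1
t11.Δ1 z=0 n1=1 r=0 v=0 y=0 p=1 x=0 n0=0 u=0 clk=0 q=1
t12.Δ0 z=0 n1=1 r=0 v=0 y=0 p=1 x=0 n0=0 u=0 clk=0 q=1
t12.Δ1 z=0 n1=1 r=0 v=0 y=0 p=1 x=0 n0=0 u=0 clk=1 q=1
t12.Δ2 z=0 n1=1 r=0 v=0 y=0 p=0 x=0 n0=0 u=0 clk=1 q=1
t12.Δ3 z=0 n1=1 r=0 v=0 y=0 p=0 x=0 n0=1 u=0 clk=1 q=1
t12.Δ4 z=0 n1=1 r=0 v=1 y=0 p=0 x=0 n0=1 u=0 clk=1 q=1
t12.Δ5 z=0 n1=1 r=1 v=1 y=0 p=0 x=0 n0=1 u=0 clk=1 q=1
t12.Δ6 z=0 n1=1 r=1 v=1 y=0 p=0 x=0 n0=1 u=1 clk=1 q=1
t13.Δ0 z=0 n1=1 r=1 v=1 y=0 p=0 x=0 n0=1 u=1 clk=1 q=1
t13.Δ1 z=0 n1=1 r=1 v=1 y=0 p=0 x=0 n0=1 u=1 clk=0 q=1
t14.Δ0 z=0 n1=1 r=1 v=1 y=0 p=0 x=0 n0=1 u=1 clk=0 q=1
t14.Δ1 z=0 n1=1 r=1 v=1 y=0 p=0 x=0 n0=1 u=1 clk=1 q=1
t14.Δ2 z=0 n1=1 r=1 v=1 y=0 p=1 x=0 n0=1 u=1 clk=1 q=1
t14.Δ3 z=0 n1=1 r=1 v=1 y=0 p=1 x=0 n0=0 u=1 clk=1 q=1
t14.Δ4 z=0 n1=1 r=1 v=0 y=0 p=1 x=0 n0=0 u=1 clk=1 q=1
t14.Δ5 z=0 n1=1 r=0 v=0 y=0 p=1 x=0 n0=0 u=1 clk=1 q=1
t14.Δ6 z=0 n1=1 r=0 v=0 y=0 p=1 x=0 n0=0 u=0 clk=1 q=1
t15.Δ0 z=0 n1=1 r=0 v=0 y=0 p=1 x=0 n0=0 u=0 clk=1 q=1
t15.Δ1 z=0 n1=1 r=0 v=0 y=0 p=1 x=0 n0=0 u=0 clk=0 q=1
t16.Δ0 z=0 n1=1 r=0 v=0 y=0 p=1 x=0 n0=0 u=0 clk=0 q=1
t16.Δ1 z=0 n1=1 r=0 v=0 y=0 p=1 x=0 n0=0 u=0 clk=1 q=1
t16.Δ2 z=0 n1=1 r=0 v=0 y=0 p=0 x=0 n0=0 u=0 clk=1 q=1
t16.Δ3 z=0 n1=1 r=0 v=0 y=0 p=0 x=0 n0=1 u=0 clk=1 q=1
t16.Δ4 z=0 n1=1 r=0 v=1 y=0 p=0 x=0 n0=1 u=0 clk=1 q=1
t16.Δ5 z=0 n1=1 r=1 v=1 y=0 p=0 x=0 n0=1 u=0 clk=1 q=1
t16.Δ6 z=0 n1=1 r=1 v=1 y=0 p=0 x=0 n0=1 u=1 clk=1 q=1
t17.Δ0 z=0 n1=1 r=1 v=1 y=0 p=0 x=0 n0=1 u=1 clk=1 q=1
t17.Δ1 z=0 n1=1 r=1 v=1 y=0 p=0 x=0 n0=1 u=1 clk=0 q=1
t18.Δ0 z=0 n1=1 r=1 v=1 y=0 p=0 x=0 n0=1 u=1 clk=0 q=1
t18.Δ1 z=0 n1=1 r=1 v=1 y=0 p=0 x=0 n0=1 u=1 clk=1 q=1
t18.Δ2 z=0 n1=1 r=1 v=1 y=0 p=1 x=0 n0=1 u=1 clk=1 q=1
t18.Δ3 z=0 n1=1 r=1 v=1 y=0 p=1 x=0 n0=0 u=1 clk=1 q=1
t18.Δ4 z=0 n1=1 r=1 v=0 y=0 p=1 x=0 n0=0 u=1 clk=1 q=1
t18.Δ5 z=0 n1=1 r=0 v=0 y=0 p=1 x=0 n0=0 u=1 clk=1 q=1
t18.Δ6 z=0 n1=1 r=0 v=0 y=0 p=1 x=0 n0=0 u=0 clk=1 q=1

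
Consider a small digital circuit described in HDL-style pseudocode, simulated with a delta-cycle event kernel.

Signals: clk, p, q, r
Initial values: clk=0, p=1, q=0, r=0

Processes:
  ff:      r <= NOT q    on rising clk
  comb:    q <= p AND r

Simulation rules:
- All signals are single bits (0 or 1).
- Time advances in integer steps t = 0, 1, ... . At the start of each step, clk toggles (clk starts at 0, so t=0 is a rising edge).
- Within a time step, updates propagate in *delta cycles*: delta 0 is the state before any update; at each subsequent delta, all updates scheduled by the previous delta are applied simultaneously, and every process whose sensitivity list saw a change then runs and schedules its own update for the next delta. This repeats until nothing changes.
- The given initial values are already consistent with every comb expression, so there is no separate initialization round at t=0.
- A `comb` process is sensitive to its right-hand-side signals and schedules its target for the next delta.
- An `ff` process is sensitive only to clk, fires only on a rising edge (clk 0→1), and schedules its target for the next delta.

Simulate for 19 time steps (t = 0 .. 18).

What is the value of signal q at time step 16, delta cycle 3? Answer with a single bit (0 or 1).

t=0 Δ0: p=1 r=0 q=0 clk=0
  Δ1: clk:0→1
  Δ2: r:0→1
  Δ3: q:0→1
  (3Δ to stable)
t=1 Δ0: p=1 r=1 q=1 clk=1
  Δ1: clk:1→0
  (1Δ to stable)
t=2 Δ0: p=1 r=1 q=1 clk=0
  Δ1: clk:0→1
  Δ2: r:1→0
  Δ3: q:1→0
  (3Δ to stable)
t=3 Δ0: p=1 r=0 q=0 clk=1
  Δ1: clk:1→0
  (1Δ to stable)
t=4 Δ0: p=1 r=0 q=0 clk=0
  Δ1: clk:0→1
  Δ2: r:0→1
  Δ3: q:0→1
  (3Δ to stable)
t=5 Δ0: p=1 r=1 q=1 clk=1
  Δ1: clk:1→0
  (1Δ to stable)
t=6 Δ0: p=1 r=1 q=1 clk=0
  Δ1: clk:0→1
  Δ2: r:1→0
  Δ3: q:1→0
  (3Δ to stable)
t=7 Δ0: p=1 r=0 q=0 clk=1
  Δ1: clk:1→0
  (1Δ to stable)
t=8 Δ0: p=1 r=0 q=0 clk=0
  Δ1: clk:0→1
  Δ2: r:0→1
  Δ3: q:0→1
  (3Δ to stable)
t=9 Δ0: p=1 r=1 q=1 clk=1
  Δ1: clk:1→0
  (1Δ to stable)
t=10 Δ0: p=1 r=1 q=1 clk=0
  Δ1: clk:0→1
  Δ2: r:1→0
  Δ3: q:1→0
  (3Δ to stable)
t=11 Δ0: p=1 r=0 q=0 clk=1
  Δ1: clk:1→0
  (1Δ to stable)
t=12 Δ0: p=1 r=0 q=0 clk=0
  Δ1: clk:0→1
  Δ2: r:0→1
  Δ3: q:0→1
  (3Δ to stable)
t=13 Δ0: p=1 r=1 q=1 clk=1
  Δ1: clk:1→0
  (1Δ to stable)
t=14 Δ0: p=1 r=1 q=1 clk=0
  Δ1: clk:0→1
  Δ2: r:1→0
  Δ3: q:1→0
  (3Δ to stable)
t=15 Δ0: p=1 r=0 q=0 clk=1
  Δ1: clk:1→0
  (1Δ to stable)
t=16 Δ0: p=1 r=0 q=0 clk=0
  Δ1: clk:0→1
  Δ2: r:0→1
  Δ3: q:0→1
  (3Δ to stable)
t=17 Δ0: p=1 r=1 q=1 clk=1
  Δ1: clk:1→0
  (1Δ to stable)
t=18 Δ0: p=1 r=1 q=1 clk=0
  Δ1: clk:0→1
  Δ2: r:1→0
  Δ3: q:1→0
  (3Δ to stable)

1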